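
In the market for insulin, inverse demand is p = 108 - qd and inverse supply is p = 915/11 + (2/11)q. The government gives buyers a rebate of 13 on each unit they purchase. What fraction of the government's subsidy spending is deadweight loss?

Pre-subsidy: 108 - q = 915/11 + (2/11)q gives q* = 21 and p* = 87.
With the rebate, buyers effectively pay pb = ps − 13, where ps is the price sellers receive.
On the curves, pb = 108 - q and ps = 915/11 + (2/11)q; the wedge ps − pb = 13 gives 915/11 + (2/11)q − (108 - q) = 13, so q' = 32.
Then pb = 108 − 1·32 = 76 and ps = 915/11 + (2/11)·32 = 89.
ΔCS = ½(21 + 32)(87 − 76) = 291.5; ΔPS = ½(21 + 32)(89 − 87) = 53.
Government spending = 13 × 32 = 416.
DWL = ½ × 13 × (32 − 21) = 71.5; fraction = 71.5 / 416 = 0.171875.

DWL / government spending = 0.171875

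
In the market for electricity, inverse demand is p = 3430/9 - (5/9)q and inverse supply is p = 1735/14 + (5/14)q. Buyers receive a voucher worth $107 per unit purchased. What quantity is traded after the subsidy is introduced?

Pre-subsidy: 3430/9 - (5/9)q = 1735/14 + (5/14)q gives q* = 6481/23 and p* = 5165/23.
With the rebate, buyers effectively pay pb = ps − 107, where ps is the price sellers receive.
On the curves, pb = 3430/9 - (5/9)q and ps = 1735/14 + (5/14)q; the wedge ps − pb = 107 gives 1735/14 + (5/14)q − (3430/9 - (5/9)q) = 107, so q' = 45887/115.
Then pb = 3430/9 − (5/9)·(45887/115) = 3667/23 and ps = 1735/14 + (5/14)·(45887/115) = 6128/23.

q' = 45887/115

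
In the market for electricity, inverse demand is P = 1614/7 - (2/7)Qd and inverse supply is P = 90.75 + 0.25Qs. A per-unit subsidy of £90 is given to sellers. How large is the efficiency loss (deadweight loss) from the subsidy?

Pre-subsidy: 1614/7 - (2/7)Q = 90.75 + 0.25Q gives Q* = 261 and P* = 156.
With the subsidy, sellers receive Ps = Pb + 90 for each unit, where Pb is the price buyers pay.
On the curves, Pb = 1614/7 - (2/7)Q and Ps = 90.75 + 0.25Q; the wedge Ps − Pb = 90 gives 90.75 + 0.25Q − (1614/7 - (2/7)Q) = 90, so Q' = 429.
Then Pb = 1614/7 − (2/7)·429 = 108 and Ps = 90.75 + 0.25·429 = 198.
The subsidy expands output by 429 − 261 = 168 past the efficient level; on those units the gap between marginal cost and willingness to pay runs from 0 up to 90.
DWL = ½ × 90 × 168 = 7560.

Deadweight loss = £7560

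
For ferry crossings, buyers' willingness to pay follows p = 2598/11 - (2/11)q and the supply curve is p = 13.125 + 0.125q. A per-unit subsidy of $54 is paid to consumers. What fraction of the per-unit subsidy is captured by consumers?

Pre-subsidy: 2598/11 - (2/11)q = 13.125 + 0.125q gives q* = 727 and p* = 104.
With the rebate, buyers effectively pay pb = ps − 54, where ps is the price sellers receive.
On the curves, pb = 2598/11 - (2/11)q and ps = 13.125 + 0.125q; the wedge ps − pb = 54 gives 13.125 + 0.125q − (2598/11 - (2/11)q) = 54, so q' = 903.
Then pb = 2598/11 − (2/11)·903 = 72 and ps = 13.125 + 0.125·903 = 126.
Buyers' price falls by p* − pb = 104 − 72 = 32; sellers' price rises by ps − p* = 126 − 104 = 22.
So consumers capture 32/54 = 16/27 of each unit of subsidy.

Consumer share = 16/27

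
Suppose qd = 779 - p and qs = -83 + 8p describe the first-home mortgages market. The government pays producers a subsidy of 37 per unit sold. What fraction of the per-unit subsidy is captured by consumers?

Consumer share = 8/9

Pre-subsidy: 779 - p = -83 + 8p gives p* = 862/9, q* = 6149/9.
With the subsidy, sellers receive ps = pb + 37 for each unit, where pb is the price buyers pay.
Supply in terms of pb becomes qs = -83 + 8(pb + 37) = 213 + 8pb. Setting this equal to demand: 779 - pb = 213 + 8pb, so pb = 566/9.
Sellers receive ps = 566/9 + 37 = 899/9; q' = 779 − 1·(566/9) = 6445/9.
Buyers' price falls by p* − pb = 862/9 − 566/9 = 296/9; sellers' price rises by ps − p* = 899/9 − 862/9 = 37/9.
So consumers capture (296/9)/37 = 8/9 of each unit of subsidy.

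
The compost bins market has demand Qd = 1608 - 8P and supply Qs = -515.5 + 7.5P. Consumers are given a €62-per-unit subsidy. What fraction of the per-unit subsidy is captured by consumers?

Pre-subsidy: 1608 - 8P = -515.5 + 7.5P gives P* = 137, Q* = 512.
With the rebate, buyers effectively pay Pb = Ps − 62, where Ps is the price sellers receive.
Demand in terms of Ps becomes Qd = 1608 − 8(Ps − 62) = 2104 - 8Ps. Setting this equal to supply: 2104 - 8Ps = -515.5 + 7.5Ps, so Ps = 169.
Buyers pay Pb = 169 − 62 = 107; Q' = -515.5 + 7.5·169 = 752.
Buyers' price falls by P* − Pb = 137 − 107 = 30; sellers' price rises by Ps − P* = 169 − 137 = 32.
So consumers capture 30/62 = 15/31 of each unit of subsidy.

Consumer share = 15/31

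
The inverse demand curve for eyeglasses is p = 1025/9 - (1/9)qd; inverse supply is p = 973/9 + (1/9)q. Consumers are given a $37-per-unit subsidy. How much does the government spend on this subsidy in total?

Pre-subsidy: 1025/9 - (1/9)q = 973/9 + (1/9)q gives q* = 26 and p* = 111.
With the rebate, buyers effectively pay pb = ps − 37, where ps is the price sellers receive.
On the curves, pb = 1025/9 - (1/9)q and ps = 973/9 + (1/9)q; the wedge ps − pb = 37 gives 973/9 + (1/9)q − (1025/9 - (1/9)q) = 37, so q' = 192.5.
Then pb = 1025/9 − (1/9)·192.5 = 92.5 and ps = 973/9 + (1/9)·192.5 = 129.5.
Government outlay = subsidy × quantity = 37 × 192.5 = 7122.5.

Government cost = $7122.5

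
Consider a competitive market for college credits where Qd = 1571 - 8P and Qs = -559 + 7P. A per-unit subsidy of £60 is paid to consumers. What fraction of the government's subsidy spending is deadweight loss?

DWL / government spending = 112/659

Pre-subsidy: 1571 - 8P = -559 + 7P gives P* = 142, Q* = 435.
With the rebate, buyers effectively pay Pb = Ps − 60, where Ps is the price sellers receive.
Demand in terms of Ps becomes Qd = 1571 − 8(Ps − 60) = 2051 - 8Ps. Setting this equal to supply: 2051 - 8Ps = -559 + 7Ps, so Ps = 174.
Buyers pay Pb = 174 − 60 = 114; Q' = -559 + 7·174 = 659.
ΔCS = ½(435 + 659)(142 − 114) = 15316; ΔPS = ½(435 + 659)(174 − 142) = 17504.
Government spending = 60 × 659 = 39540.
DWL = ½ × 60 × (659 − 435) = 6720; fraction = 6720 / 39540 = 112/659.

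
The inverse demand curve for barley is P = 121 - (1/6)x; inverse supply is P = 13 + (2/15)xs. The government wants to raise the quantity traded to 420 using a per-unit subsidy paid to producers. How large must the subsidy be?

At x = 420, from the demand curve buyers pay Pb = 121 − (1/6)·420 = 51; from the supply curve sellers need Ps = 13 + (2/15)·420 = 69.
The subsidy must fill the gap: s = Ps − Pb = 69 − 51 = 18.

Required subsidy s = 18 per unit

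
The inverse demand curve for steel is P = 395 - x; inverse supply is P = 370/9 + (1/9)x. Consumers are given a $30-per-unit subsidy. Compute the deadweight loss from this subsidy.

Pre-subsidy: 395 - x = 370/9 + (1/9)x gives x* = 318.5 and P* = 76.5.
With the rebate, buyers effectively pay Pb = Ps − 30, where Ps is the price sellers receive.
On the curves, Pb = 395 - x and Ps = 370/9 + (1/9)x; the wedge Ps − Pb = 30 gives 370/9 + (1/9)x − (395 - x) = 30, so x' = 345.5.
Then Pb = 395 − 1·345.5 = 49.5 and Ps = 370/9 + (1/9)·345.5 = 79.5.
The subsidy expands output by 345.5 − 318.5 = 27 past the efficient level; on those units the gap between marginal cost and willingness to pay runs from 0 up to 30.
DWL = ½ × 30 × 27 = 405.

Deadweight loss = $405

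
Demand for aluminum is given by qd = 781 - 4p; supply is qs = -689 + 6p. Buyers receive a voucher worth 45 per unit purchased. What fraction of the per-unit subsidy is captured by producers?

Producer share = 0.4

Pre-subsidy: 781 - 4p = -689 + 6p gives p* = 147, q* = 193.
With the rebate, buyers effectively pay pb = ps − 45, where ps is the price sellers receive.
Demand in terms of ps becomes qd = 781 − 4(ps − 45) = 961 - 4ps. Setting this equal to supply: 961 - 4ps = -689 + 6ps, so ps = 165.
Buyers pay pb = 165 − 45 = 120; q' = -689 + 6·165 = 301.
Buyers' price falls by p* − pb = 147 − 120 = 27; sellers' price rises by ps − p* = 165 − 147 = 18.
So producers capture 18/45 = 0.4 of each unit of subsidy.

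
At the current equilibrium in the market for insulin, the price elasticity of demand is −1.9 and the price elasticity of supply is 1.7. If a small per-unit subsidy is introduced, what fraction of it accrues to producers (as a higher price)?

For a small subsidy around the equilibrium, the benefit split depends on the relative slopes, which at a point are proportional to the elasticities.
Buyer share = εs/(εs + |εd|) = 1.7/(1.7 + 1.9) = 17/36; seller share = |εd|/(εs + |εd|) = 19/36.
So producers capture 19/36 of the subsidy.

Producer share = 19/36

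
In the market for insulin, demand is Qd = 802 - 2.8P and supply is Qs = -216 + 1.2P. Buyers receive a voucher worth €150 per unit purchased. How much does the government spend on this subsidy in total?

Government cost = €32310

Pre-subsidy: 802 - 2.8P = -216 + 1.2P gives P* = 254.5, Q* = 89.4.
With the rebate, buyers effectively pay Pb = Ps − 150, where Ps is the price sellers receive.
Demand in terms of Ps becomes Qd = 802 − 2.8(Ps − 150) = 1222 - 2.8Ps. Setting this equal to supply: 1222 - 2.8Ps = -216 + 1.2Ps, so Ps = 359.5.
Buyers pay Pb = 359.5 − 150 = 209.5; Q' = -216 + 1.2·359.5 = 215.4.
Government outlay = subsidy × quantity = 150 × 215.4 = 32310.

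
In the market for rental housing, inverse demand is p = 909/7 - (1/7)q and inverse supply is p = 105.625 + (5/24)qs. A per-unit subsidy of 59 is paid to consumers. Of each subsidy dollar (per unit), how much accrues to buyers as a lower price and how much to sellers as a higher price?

Buyers gain 24 per unit; sellers gain 35 per unit

Pre-subsidy: 909/7 - (1/7)q = 105.625 + (5/24)q gives q* = 69 and p* = 120.
With the rebate, buyers effectively pay pb = ps − 59, where ps is the price sellers receive.
On the curves, pb = 909/7 - (1/7)q and ps = 105.625 + (5/24)q; the wedge ps − pb = 59 gives 105.625 + (5/24)q − (909/7 - (1/7)q) = 59, so q' = 237.
Then pb = 909/7 − (1/7)·237 = 96 and ps = 105.625 + (5/24)·237 = 155.
Buyers' price falls by p* − pb = 120 − 96 = 24; sellers' price rises by ps − p* = 155 − 120 = 35.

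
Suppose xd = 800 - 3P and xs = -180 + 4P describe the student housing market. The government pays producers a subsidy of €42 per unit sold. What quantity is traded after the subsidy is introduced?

x' = 452

Pre-subsidy: 800 - 3P = -180 + 4P gives P* = 140, x* = 380.
With the subsidy, sellers receive Ps = Pb + 42 for each unit, where Pb is the price buyers pay.
Supply in terms of Pb becomes xs = -180 + 4(Pb + 42) = -12 + 4Pb. Setting this equal to demand: 800 - 3Pb = -12 + 4Pb, so Pb = 116.
Sellers receive Ps = 116 + 42 = 158; x' = 800 − 3·116 = 452.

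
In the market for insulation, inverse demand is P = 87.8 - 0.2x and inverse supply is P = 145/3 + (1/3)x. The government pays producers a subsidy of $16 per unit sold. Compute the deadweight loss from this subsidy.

Deadweight loss = $240

Pre-subsidy: 87.8 - 0.2x = 145/3 + (1/3)x gives x* = 74 and P* = 73.
With the subsidy, sellers receive Ps = Pb + 16 for each unit, where Pb is the price buyers pay.
On the curves, Pb = 87.8 - 0.2x and Ps = 145/3 + (1/3)x; the wedge Ps − Pb = 16 gives 145/3 + (1/3)x − (87.8 - 0.2x) = 16, so x' = 104.
Then Pb = 87.8 − 0.2·104 = 67 and Ps = 145/3 + (1/3)·104 = 83.
The subsidy expands output by 104 − 74 = 30 past the efficient level; on those units the gap between marginal cost and willingness to pay runs from 0 up to 16.
DWL = ½ × 16 × 30 = 240.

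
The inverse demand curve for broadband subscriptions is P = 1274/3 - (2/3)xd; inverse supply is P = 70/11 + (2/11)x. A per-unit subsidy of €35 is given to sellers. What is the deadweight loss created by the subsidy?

Deadweight loss = €721.875

Pre-subsidy: 1274/3 - (2/3)x = 70/11 + (2/11)x gives x* = 493 and P* = 96.
With the subsidy, sellers receive Ps = Pb + 35 for each unit, where Pb is the price buyers pay.
On the curves, Pb = 1274/3 - (2/3)x and Ps = 70/11 + (2/11)x; the wedge Ps − Pb = 35 gives 70/11 + (2/11)x − (1274/3 - (2/3)x) = 35, so x' = 534.25.
Then Pb = 1274/3 − (2/3)·534.25 = 68.5 and Ps = 70/11 + (2/11)·534.25 = 103.5.
The subsidy expands output by 534.25 − 493 = 41.25 past the efficient level; on those units the gap between marginal cost and willingness to pay runs from 0 up to 35.
DWL = ½ × 35 × 41.25 = 721.875.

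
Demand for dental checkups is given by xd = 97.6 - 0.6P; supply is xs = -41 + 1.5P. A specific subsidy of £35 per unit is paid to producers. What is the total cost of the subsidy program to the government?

Government cost = £2555

Pre-subsidy: 97.6 - 0.6P = -41 + 1.5P gives P* = 66, x* = 58.
With the subsidy, sellers receive Ps = Pb + 35 for each unit, where Pb is the price buyers pay.
Supply in terms of Pb becomes xs = -41 + 1.5(Pb + 35) = 11.5 + 1.5Pb. Setting this equal to demand: 97.6 - 0.6Pb = 11.5 + 1.5Pb, so Pb = 41.
Sellers receive Ps = 41 + 35 = 76; x' = 97.6 − 0.6·41 = 73.
Government outlay = subsidy × quantity = 35 × 73 = 2555.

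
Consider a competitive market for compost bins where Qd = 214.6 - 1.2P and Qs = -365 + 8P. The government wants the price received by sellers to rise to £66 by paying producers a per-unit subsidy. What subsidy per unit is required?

At a seller price of 66, quantity supplied is -365 + 8·66 = 163.
Buyers absorb 163 only when they pay Pb with 214.6 − 1.2·Pb = 163, i.e. Pb = 43.
s = Ps − Pb = 66 − 43 = 23.

Required subsidy s = £23 per unit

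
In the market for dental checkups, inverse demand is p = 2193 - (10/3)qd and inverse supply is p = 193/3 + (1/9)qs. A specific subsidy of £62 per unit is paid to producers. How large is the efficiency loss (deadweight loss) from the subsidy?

Pre-subsidy: 2193 - (10/3)q = 193/3 + (1/9)q gives q* = 618 and p* = 133.
With the subsidy, sellers receive ps = pb + 62 for each unit, where pb is the price buyers pay.
On the curves, pb = 2193 - (10/3)q and ps = 193/3 + (1/9)q; the wedge ps − pb = 62 gives 193/3 + (1/9)q − (2193 - (10/3)q) = 62, so q' = 636.
Then pb = 2193 − (10/3)·636 = 73 and ps = 193/3 + (1/9)·636 = 135.
The subsidy expands output by 636 − 618 = 18 past the efficient level; on those units the gap between marginal cost and willingness to pay runs from 0 up to 62.
DWL = ½ × 62 × 18 = 558.

Deadweight loss = £558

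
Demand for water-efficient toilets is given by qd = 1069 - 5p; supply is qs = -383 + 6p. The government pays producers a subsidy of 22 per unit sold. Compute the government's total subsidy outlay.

Pre-subsidy: 1069 - 5p = -383 + 6p gives p* = 132, q* = 409.
With the subsidy, sellers receive ps = pb + 22 for each unit, where pb is the price buyers pay.
Supply in terms of pb becomes qs = -383 + 6(pb + 22) = -251 + 6pb. Setting this equal to demand: 1069 - 5pb = -251 + 6pb, so pb = 120.
Sellers receive ps = 120 + 22 = 142; q' = 1069 − 5·120 = 469.
Government outlay = subsidy × quantity = 22 × 469 = 10318.

Government cost = 10318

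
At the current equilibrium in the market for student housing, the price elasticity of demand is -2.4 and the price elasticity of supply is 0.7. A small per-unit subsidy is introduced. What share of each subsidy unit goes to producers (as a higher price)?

For a small subsidy around the equilibrium, the benefit split depends on the relative slopes, which at a point are proportional to the elasticities.
Buyer share = εs/(εs + |εd|) = 0.7/(0.7 + 2.4) = 7/31; seller share = |εd|/(εs + |εd|) = 24/31.
So producers capture 24/31 of the subsidy.

Producer share = 24/31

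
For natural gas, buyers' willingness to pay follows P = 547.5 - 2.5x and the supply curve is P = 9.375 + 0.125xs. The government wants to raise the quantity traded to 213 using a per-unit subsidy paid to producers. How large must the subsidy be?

At x = 213, from the demand curve buyers pay Pb = 547.5 − 2.5·213 = 15; from the supply curve sellers need Ps = 9.375 + 0.125·213 = 36.
The subsidy must fill the gap: s = Ps − Pb = 36 − 15 = 21.

Required subsidy s = 21 per unit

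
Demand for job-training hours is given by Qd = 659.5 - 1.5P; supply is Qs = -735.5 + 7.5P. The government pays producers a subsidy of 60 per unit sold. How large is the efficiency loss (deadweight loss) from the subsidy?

Pre-subsidy: 659.5 - 1.5P = -735.5 + 7.5P gives P* = 155, Q* = 427.
With the subsidy, sellers receive Ps = Pb + 60 for each unit, where Pb is the price buyers pay.
Supply in terms of Pb becomes Qs = -735.5 + 7.5(Pb + 60) = -285.5 + 7.5Pb. Setting this equal to demand: 659.5 - 1.5Pb = -285.5 + 7.5Pb, so Pb = 105.
Sellers receive Ps = 105 + 60 = 165; Q' = 659.5 − 1.5·105 = 502.
The subsidy expands output by 502 − 427 = 75 past the efficient level; on those units the gap between marginal cost and willingness to pay runs from 0 up to 60.
DWL = ½ × 60 × 75 = 2250.

Deadweight loss = 2250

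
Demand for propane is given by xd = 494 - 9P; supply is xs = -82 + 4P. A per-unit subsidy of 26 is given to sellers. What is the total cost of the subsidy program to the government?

Government cost = 4348

Pre-subsidy: 494 - 9P = -82 + 4P gives P* = 576/13, x* = 1238/13.
With the subsidy, sellers receive Ps = Pb + 26 for each unit, where Pb is the price buyers pay.
Supply in terms of Pb becomes xs = -82 + 4(Pb + 26) = 22 + 4Pb. Setting this equal to demand: 494 - 9Pb = 22 + 4Pb, so Pb = 472/13.
Sellers receive Ps = 472/13 + 26 = 810/13; x' = 494 − 9·(472/13) = 2174/13.
Government outlay = subsidy × quantity = 26 × 2174/13 = 4348.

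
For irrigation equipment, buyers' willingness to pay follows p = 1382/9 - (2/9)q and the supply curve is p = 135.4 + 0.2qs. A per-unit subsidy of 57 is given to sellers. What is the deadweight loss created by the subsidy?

Pre-subsidy: 1382/9 - (2/9)q = 135.4 + 0.2q gives q* = 43 and p* = 144.
With the subsidy, sellers receive ps = pb + 57 for each unit, where pb is the price buyers pay.
On the curves, pb = 1382/9 - (2/9)q and ps = 135.4 + 0.2q; the wedge ps − pb = 57 gives 135.4 + 0.2q − (1382/9 - (2/9)q) = 57, so q' = 178.
Then pb = 1382/9 − (2/9)·178 = 114 and ps = 135.4 + 0.2·178 = 171.
The subsidy expands output by 178 − 43 = 135 past the efficient level; on those units the gap between marginal cost and willingness to pay runs from 0 up to 57.
DWL = ½ × 57 × 135 = 3847.5.

Deadweight loss = 3847.5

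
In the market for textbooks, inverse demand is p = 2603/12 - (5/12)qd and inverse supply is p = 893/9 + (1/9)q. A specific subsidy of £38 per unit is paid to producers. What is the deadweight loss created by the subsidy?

Pre-subsidy: 2603/12 - (5/12)q = 893/9 + (1/9)q gives q* = 223 and p* = 124.
With the subsidy, sellers receive ps = pb + 38 for each unit, where pb is the price buyers pay.
On the curves, pb = 2603/12 - (5/12)q and ps = 893/9 + (1/9)q; the wedge ps − pb = 38 gives 893/9 + (1/9)q − (2603/12 - (5/12)q) = 38, so q' = 295.
Then pb = 2603/12 − (5/12)·295 = 94 and ps = 893/9 + (1/9)·295 = 132.
The subsidy expands output by 295 − 223 = 72 past the efficient level; on those units the gap between marginal cost and willingness to pay runs from 0 up to 38.
DWL = ½ × 38 × 72 = 1368.

Deadweight loss = £1368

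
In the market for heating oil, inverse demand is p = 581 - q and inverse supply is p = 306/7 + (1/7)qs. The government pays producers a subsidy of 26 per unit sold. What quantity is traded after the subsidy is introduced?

q' = 492.875

Pre-subsidy: 581 - q = 306/7 + (1/7)q gives q* = 470.125 and p* = 110.875.
With the subsidy, sellers receive ps = pb + 26 for each unit, where pb is the price buyers pay.
On the curves, pb = 581 - q and ps = 306/7 + (1/7)q; the wedge ps − pb = 26 gives 306/7 + (1/7)q − (581 - q) = 26, so q' = 492.875.
Then pb = 581 − 1·492.875 = 88.125 and ps = 306/7 + (1/7)·492.875 = 114.125.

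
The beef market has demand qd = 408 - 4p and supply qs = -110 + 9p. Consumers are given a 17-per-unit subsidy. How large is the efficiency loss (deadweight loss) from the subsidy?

Deadweight loss = 5202/13

Pre-subsidy: 408 - 4p = -110 + 9p gives p* = 518/13, q* = 3232/13.
With the rebate, buyers effectively pay pb = ps − 17, where ps is the price sellers receive.
Demand in terms of ps becomes qd = 408 − 4(ps − 17) = 476 - 4ps. Setting this equal to supply: 476 - 4ps = -110 + 9ps, so ps = 586/13.
Buyers pay pb = 586/13 − 17 = 365/13; q' = -110 + 9·(586/13) = 3844/13.
The subsidy expands output by 3844/13 − 3232/13 = 612/13 past the efficient level; on those units the gap between marginal cost and willingness to pay runs from 0 up to 17.
DWL = ½ × 17 × 612/13 = 5202/13.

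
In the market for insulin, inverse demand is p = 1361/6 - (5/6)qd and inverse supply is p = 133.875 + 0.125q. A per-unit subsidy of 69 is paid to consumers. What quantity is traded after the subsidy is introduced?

q' = 169

Pre-subsidy: 1361/6 - (5/6)q = 133.875 + 0.125q gives q* = 97 and p* = 146.
With the rebate, buyers effectively pay pb = ps − 69, where ps is the price sellers receive.
On the curves, pb = 1361/6 - (5/6)q and ps = 133.875 + 0.125q; the wedge ps − pb = 69 gives 133.875 + 0.125q − (1361/6 - (5/6)q) = 69, so q' = 169.
Then pb = 1361/6 − (5/6)·169 = 86 and ps = 133.875 + 0.125·169 = 155.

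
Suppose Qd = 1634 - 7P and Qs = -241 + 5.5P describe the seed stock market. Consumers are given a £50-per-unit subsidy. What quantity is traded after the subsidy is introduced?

Pre-subsidy: 1634 - 7P = -241 + 5.5P gives P* = 150, Q* = 584.
With the rebate, buyers effectively pay Pb = Ps − 50, where Ps is the price sellers receive.
Demand in terms of Ps becomes Qd = 1634 − 7(Ps − 50) = 1984 - 7Ps. Setting this equal to supply: 1984 - 7Ps = -241 + 5.5Ps, so Ps = 178.
Buyers pay Pb = 178 − 50 = 128; Q' = -241 + 5.5·178 = 738.

Q' = 738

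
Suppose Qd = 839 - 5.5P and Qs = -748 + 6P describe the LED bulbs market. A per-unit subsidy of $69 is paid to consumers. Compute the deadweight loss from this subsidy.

Pre-subsidy: 839 - 5.5P = -748 + 6P gives P* = 138, Q* = 80.
With the rebate, buyers effectively pay Pb = Ps − 69, where Ps is the price sellers receive.
Demand in terms of Ps becomes Qd = 839 − 5.5(Ps − 69) = 1218.5 - 5.5Ps. Setting this equal to supply: 1218.5 - 5.5Ps = -748 + 6Ps, so Ps = 171.
Buyers pay Pb = 171 − 69 = 102; Q' = -748 + 6·171 = 278.
The subsidy expands output by 278 − 80 = 198 past the efficient level; on those units the gap between marginal cost and willingness to pay runs from 0 up to 69.
DWL = ½ × 69 × 198 = 6831.

Deadweight loss = $6831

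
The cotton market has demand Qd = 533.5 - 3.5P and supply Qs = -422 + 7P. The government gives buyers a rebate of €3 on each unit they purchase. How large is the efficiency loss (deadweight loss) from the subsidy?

Deadweight loss = €10.5

Pre-subsidy: 533.5 - 3.5P = -422 + 7P gives P* = 91, Q* = 215.
With the rebate, buyers effectively pay Pb = Ps − 3, where Ps is the price sellers receive.
Demand in terms of Ps becomes Qd = 533.5 − 3.5(Ps − 3) = 544 - 3.5Ps. Setting this equal to supply: 544 - 3.5Ps = -422 + 7Ps, so Ps = 92.
Buyers pay Pb = 92 − 3 = 89; Q' = -422 + 7·92 = 222.
The subsidy expands output by 222 − 215 = 7 past the efficient level; on those units the gap between marginal cost and willingness to pay runs from 0 up to 3.
DWL = ½ × 3 × 7 = 10.5.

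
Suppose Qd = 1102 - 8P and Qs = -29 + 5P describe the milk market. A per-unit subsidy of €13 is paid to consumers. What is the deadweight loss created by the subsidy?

Deadweight loss = €260

Pre-subsidy: 1102 - 8P = -29 + 5P gives P* = 87, Q* = 406.
With the rebate, buyers effectively pay Pb = Ps − 13, where Ps is the price sellers receive.
Demand in terms of Ps becomes Qd = 1102 − 8(Ps − 13) = 1206 - 8Ps. Setting this equal to supply: 1206 - 8Ps = -29 + 5Ps, so Ps = 95.
Buyers pay Pb = 95 − 13 = 82; Q' = -29 + 5·95 = 446.
The subsidy expands output by 446 − 406 = 40 past the efficient level; on those units the gap between marginal cost and willingness to pay runs from 0 up to 13.
DWL = ½ × 13 × 40 = 260.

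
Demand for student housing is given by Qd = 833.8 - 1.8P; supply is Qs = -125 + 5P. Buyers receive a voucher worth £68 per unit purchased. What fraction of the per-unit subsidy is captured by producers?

Producer share = 9/34

Pre-subsidy: 833.8 - 1.8P = -125 + 5P gives P* = 141, Q* = 580.
With the rebate, buyers effectively pay Pb = Ps − 68, where Ps is the price sellers receive.
Demand in terms of Ps becomes Qd = 833.8 − 1.8(Ps − 68) = 956.2 - 1.8Ps. Setting this equal to supply: 956.2 - 1.8Ps = -125 + 5Ps, so Ps = 159.
Buyers pay Pb = 159 − 68 = 91; Q' = -125 + 5·159 = 670.
Buyers' price falls by P* − Pb = 141 − 91 = 50; sellers' price rises by Ps − P* = 159 − 141 = 18.
So producers capture 18/68 = 9/34 of each unit of subsidy.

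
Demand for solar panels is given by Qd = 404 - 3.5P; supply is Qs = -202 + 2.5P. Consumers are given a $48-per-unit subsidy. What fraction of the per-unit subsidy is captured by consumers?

Consumer share = 5/12

Pre-subsidy: 404 - 3.5P = -202 + 2.5P gives P* = 101, Q* = 50.5.
With the rebate, buyers effectively pay Pb = Ps − 48, where Ps is the price sellers receive.
Demand in terms of Ps becomes Qd = 404 − 3.5(Ps − 48) = 572 - 3.5Ps. Setting this equal to supply: 572 - 3.5Ps = -202 + 2.5Ps, so Ps = 129.
Buyers pay Pb = 129 − 48 = 81; Q' = -202 + 2.5·129 = 120.5.
Buyers' price falls by P* − Pb = 101 − 81 = 20; sellers' price rises by Ps − P* = 129 − 101 = 28.
So consumers capture 20/48 = 5/12 of each unit of subsidy.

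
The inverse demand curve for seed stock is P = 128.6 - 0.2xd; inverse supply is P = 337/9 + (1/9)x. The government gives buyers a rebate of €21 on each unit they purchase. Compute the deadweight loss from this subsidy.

Deadweight loss = €708.75

Pre-subsidy: 128.6 - 0.2x = 337/9 + (1/9)x gives x* = 293 and P* = 70.
With the rebate, buyers effectively pay Pb = Ps − 21, where Ps is the price sellers receive.
On the curves, Pb = 128.6 - 0.2x and Ps = 337/9 + (1/9)x; the wedge Ps − Pb = 21 gives 337/9 + (1/9)x − (128.6 - 0.2x) = 21, so x' = 360.5.
Then Pb = 128.6 − 0.2·360.5 = 56.5 and Ps = 337/9 + (1/9)·360.5 = 77.5.
The subsidy expands output by 360.5 − 293 = 67.5 past the efficient level; on those units the gap between marginal cost and willingness to pay runs from 0 up to 21.
DWL = ½ × 21 × 67.5 = 708.75.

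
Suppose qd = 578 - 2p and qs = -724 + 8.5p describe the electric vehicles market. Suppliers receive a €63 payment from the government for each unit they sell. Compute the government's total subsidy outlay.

Pre-subsidy: 578 - 2p = -724 + 8.5p gives p* = 124, q* = 330.
With the subsidy, sellers receive ps = pb + 63 for each unit, where pb is the price buyers pay.
Supply in terms of pb becomes qs = -724 + 8.5(pb + 63) = -188.5 + 8.5pb. Setting this equal to demand: 578 - 2pb = -188.5 + 8.5pb, so pb = 73.
Sellers receive ps = 73 + 63 = 136; q' = 578 − 2·73 = 432.
Government outlay = subsidy × quantity = 63 × 432 = 27216.

Government cost = €27216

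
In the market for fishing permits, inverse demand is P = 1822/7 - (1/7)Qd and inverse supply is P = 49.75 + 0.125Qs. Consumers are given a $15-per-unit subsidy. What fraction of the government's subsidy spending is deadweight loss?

Pre-subsidy: 1822/7 - (1/7)Q = 49.75 + 0.125Q gives Q* = 786 and P* = 148.
With the rebate, buyers effectively pay Pb = Ps − 15, where Ps is the price sellers receive.
On the curves, Pb = 1822/7 - (1/7)Q and Ps = 49.75 + 0.125Q; the wedge Ps − Pb = 15 gives 49.75 + 0.125Q − (1822/7 - (1/7)Q) = 15, so Q' = 842.
Then Pb = 1822/7 − (1/7)·842 = 140 and Ps = 49.75 + 0.125·842 = 155.
ΔCS = ½(786 + 842)(148 − 140) = 6512; ΔPS = ½(786 + 842)(155 − 148) = 5698.
Government spending = 15 × 842 = 12630.
DWL = ½ × 15 × (842 − 786) = 420; fraction = 420 / 12630 = 14/421.

DWL / government spending = 14/421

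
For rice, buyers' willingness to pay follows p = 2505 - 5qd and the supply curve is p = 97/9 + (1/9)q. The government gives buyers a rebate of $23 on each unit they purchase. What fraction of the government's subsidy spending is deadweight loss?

Pre-subsidy: 2505 - 5q = 97/9 + (1/9)q gives q* = 488 and p* = 65.
With the rebate, buyers effectively pay pb = ps − 23, where ps is the price sellers receive.
On the curves, pb = 2505 - 5q and ps = 97/9 + (1/9)q; the wedge ps − pb = 23 gives 97/9 + (1/9)q − (2505 - 5q) = 23, so q' = 492.5.
Then pb = 2505 − 5·492.5 = 42.5 and ps = 97/9 + (1/9)·492.5 = 65.5.
ΔCS = ½(488 + 492.5)(65 − 42.5) = 11030.625; ΔPS = ½(488 + 492.5)(65.5 − 65) = 245.125.
Government spending = 23 × 492.5 = 11327.5.
DWL = ½ × 23 × (492.5 − 488) = 51.75; fraction = 51.75 / 11327.5 = 9/1970.

DWL / government spending = 9/1970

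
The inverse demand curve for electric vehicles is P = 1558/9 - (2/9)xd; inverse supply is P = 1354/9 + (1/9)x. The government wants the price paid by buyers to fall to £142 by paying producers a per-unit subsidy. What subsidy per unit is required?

At a buyer price of 142, quantity demanded is 779 − 4.5·142 = 140.
Sellers supply 140 only when they receive Ps = 1354/9 + (1/9)·140 = 166.
s = Ps − Pb = 166 − 142 = 24.

Required subsidy s = £24 per unit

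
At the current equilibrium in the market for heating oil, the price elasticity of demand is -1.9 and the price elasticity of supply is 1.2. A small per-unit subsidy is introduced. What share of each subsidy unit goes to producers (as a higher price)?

Producer share = 19/31

For a small subsidy around the equilibrium, the benefit split depends on the relative slopes, which at a point are proportional to the elasticities.
Buyer share = εs/(εs + |εd|) = 1.2/(1.2 + 1.9) = 12/31; seller share = |εd|/(εs + |εd|) = 19/31.
So producers capture 19/31 of the subsidy.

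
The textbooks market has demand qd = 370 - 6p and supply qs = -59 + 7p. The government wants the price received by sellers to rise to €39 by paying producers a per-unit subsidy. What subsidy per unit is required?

At a seller price of 39, quantity supplied is -59 + 7·39 = 214.
Buyers absorb 214 only when they pay pb with 370 − 6·pb = 214, i.e. pb = 26.
s = ps − pb = 39 − 26 = 13.

Required subsidy s = €13 per unit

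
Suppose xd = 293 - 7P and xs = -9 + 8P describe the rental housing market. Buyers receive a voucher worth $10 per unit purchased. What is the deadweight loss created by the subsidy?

Pre-subsidy: 293 - 7P = -9 + 8P gives P* = 302/15, x* = 2281/15.
With the rebate, buyers effectively pay Pb = Ps − 10, where Ps is the price sellers receive.
Demand in terms of Ps becomes xd = 293 − 7(Ps − 10) = 363 - 7Ps. Setting this equal to supply: 363 - 7Ps = -9 + 8Ps, so Ps = 24.8.
Buyers pay Pb = 24.8 − 10 = 14.8; x' = -9 + 8·24.8 = 189.4.
The subsidy expands output by 189.4 − 2281/15 = 112/3 past the efficient level; on those units the gap between marginal cost and willingness to pay runs from 0 up to 10.
DWL = ½ × 10 × 112/3 = 560/3.

Deadweight loss = 560/3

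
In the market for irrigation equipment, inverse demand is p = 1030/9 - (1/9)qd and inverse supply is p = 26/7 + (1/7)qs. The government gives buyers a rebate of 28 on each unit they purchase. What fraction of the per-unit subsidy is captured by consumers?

Pre-subsidy: 1030/9 - (1/9)q = 26/7 + (1/7)q gives q* = 436 and p* = 66.
With the rebate, buyers effectively pay pb = ps − 28, where ps is the price sellers receive.
On the curves, pb = 1030/9 - (1/9)q and ps = 26/7 + (1/7)q; the wedge ps − pb = 28 gives 26/7 + (1/7)q − (1030/9 - (1/9)q) = 28, so q' = 546.25.
Then pb = 1030/9 − (1/9)·546.25 = 53.75 and ps = 26/7 + (1/7)·546.25 = 81.75.
Buyers' price falls by p* − pb = 66 − 53.75 = 12.25; sellers' price rises by ps − p* = 81.75 − 66 = 15.75.
So consumers capture 12.25/28 = 0.4375 of each unit of subsidy.

Consumer share = 0.4375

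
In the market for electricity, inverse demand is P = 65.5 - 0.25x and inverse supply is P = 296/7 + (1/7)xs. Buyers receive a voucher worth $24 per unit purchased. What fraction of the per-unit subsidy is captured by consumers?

Consumer share = 7/11

Pre-subsidy: 65.5 - 0.25x = 296/7 + (1/7)x gives x* = 650/11 and P* = 558/11.
With the rebate, buyers effectively pay Pb = Ps − 24, where Ps is the price sellers receive.
On the curves, Pb = 65.5 - 0.25x and Ps = 296/7 + (1/7)x; the wedge Ps − Pb = 24 gives 296/7 + (1/7)x − (65.5 - 0.25x) = 24, so x' = 1322/11.
Then Pb = 65.5 − 0.25·(1322/11) = 390/11 and Ps = 296/7 + (1/7)·(1322/11) = 654/11.
Buyers' price falls by P* − Pb = 558/11 − 390/11 = 168/11; sellers' price rises by Ps − P* = 654/11 − 558/11 = 96/11.
So consumers capture (168/11)/24 = 7/11 of each unit of subsidy.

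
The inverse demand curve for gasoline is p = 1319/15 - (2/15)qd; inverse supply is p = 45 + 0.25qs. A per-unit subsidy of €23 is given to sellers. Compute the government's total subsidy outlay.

Pre-subsidy: 1319/15 - (2/15)q = 45 + 0.25q gives q* = 112 and p* = 73.
With the subsidy, sellers receive ps = pb + 23 for each unit, where pb is the price buyers pay.
On the curves, pb = 1319/15 - (2/15)q and ps = 45 + 0.25q; the wedge ps − pb = 23 gives 45 + 0.25q − (1319/15 - (2/15)q) = 23, so q' = 172.
Then pb = 1319/15 − (2/15)·172 = 65 and ps = 45 + 0.25·172 = 88.
Government outlay = subsidy × quantity = 23 × 172 = 3956.

Government cost = €3956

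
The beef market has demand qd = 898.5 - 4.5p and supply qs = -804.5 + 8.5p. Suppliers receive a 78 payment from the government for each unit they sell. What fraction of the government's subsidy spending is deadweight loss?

DWL / government spending = 153/718

Pre-subsidy: 898.5 - 4.5p = -804.5 + 8.5p gives p* = 131, q* = 309.
With the subsidy, sellers receive ps = pb + 78 for each unit, where pb is the price buyers pay.
Supply in terms of pb becomes qs = -804.5 + 8.5(pb + 78) = -141.5 + 8.5pb. Setting this equal to demand: 898.5 - 4.5pb = -141.5 + 8.5pb, so pb = 80.
Sellers receive ps = 80 + 78 = 158; q' = 898.5 − 4.5·80 = 538.5.
ΔCS = ½(309 + 538.5)(131 − 80) = 21611.25; ΔPS = ½(309 + 538.5)(158 − 131) = 11441.25.
Government spending = 78 × 538.5 = 42003.
DWL = ½ × 78 × (538.5 − 309) = 8950.5; fraction = 8950.5 / 42003 = 153/718.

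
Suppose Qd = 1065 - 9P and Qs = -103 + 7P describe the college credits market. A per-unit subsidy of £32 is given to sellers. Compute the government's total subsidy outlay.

Pre-subsidy: 1065 - 9P = -103 + 7P gives P* = 73, Q* = 408.
With the subsidy, sellers receive Ps = Pb + 32 for each unit, where Pb is the price buyers pay.
Supply in terms of Pb becomes Qs = -103 + 7(Pb + 32) = 121 + 7Pb. Setting this equal to demand: 1065 - 9Pb = 121 + 7Pb, so Pb = 59.
Sellers receive Ps = 59 + 32 = 91; Q' = 1065 − 9·59 = 534.
Government outlay = subsidy × quantity = 32 × 534 = 17088.

Government cost = £17088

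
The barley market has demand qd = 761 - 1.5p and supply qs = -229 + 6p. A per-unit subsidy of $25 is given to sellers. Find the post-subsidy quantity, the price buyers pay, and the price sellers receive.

q' = 593; buyers pay $112; sellers receive $137

Pre-subsidy: 761 - 1.5p = -229 + 6p gives p* = 132, q* = 563.
With the subsidy, sellers receive ps = pb + 25 for each unit, where pb is the price buyers pay.
Supply in terms of pb becomes qs = -229 + 6(pb + 25) = -79 + 6pb. Setting this equal to demand: 761 - 1.5pb = -79 + 6pb, so pb = 112.
Sellers receive ps = 112 + 25 = 137; q' = 761 − 1.5·112 = 593.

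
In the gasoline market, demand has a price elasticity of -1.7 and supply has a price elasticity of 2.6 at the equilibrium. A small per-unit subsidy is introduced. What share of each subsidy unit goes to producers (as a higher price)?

Producer share = 17/43

For a small subsidy around the equilibrium, the benefit split depends on the relative slopes, which at a point are proportional to the elasticities.
Buyer share = εs/(εs + |εd|) = 2.6/(2.6 + 1.7) = 26/43; seller share = |εd|/(εs + |εd|) = 17/43.
So producers capture 17/43 of the subsidy.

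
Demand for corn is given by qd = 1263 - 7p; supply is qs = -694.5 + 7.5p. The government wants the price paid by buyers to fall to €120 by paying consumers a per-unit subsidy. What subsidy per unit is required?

At a buyer price of 120, quantity demanded is 1263 − 7·120 = 423.
Sellers supply 423 only when they receive ps with -694.5 + 7.5·ps = 423, i.e. ps = 149.
s = ps − pb = 149 − 120 = 29.

Required subsidy s = €29 per unit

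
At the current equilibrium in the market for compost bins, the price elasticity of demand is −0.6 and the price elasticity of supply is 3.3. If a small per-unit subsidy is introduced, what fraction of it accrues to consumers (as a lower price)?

For a small subsidy around the equilibrium, the benefit split depends on the relative slopes, which at a point are proportional to the elasticities.
Buyer share = εs/(εs + |εd|) = 3.3/(3.3 + 0.6) = 11/13; seller share = |εd|/(εs + |εd|) = 2/13.

Consumer share = 11/13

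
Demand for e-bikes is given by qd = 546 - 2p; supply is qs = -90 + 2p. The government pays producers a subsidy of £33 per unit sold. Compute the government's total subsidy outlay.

Government cost = £8613

Pre-subsidy: 546 - 2p = -90 + 2p gives p* = 159, q* = 228.
With the subsidy, sellers receive ps = pb + 33 for each unit, where pb is the price buyers pay.
Supply in terms of pb becomes qs = -90 + 2(pb + 33) = -24 + 2pb. Setting this equal to demand: 546 - 2pb = -24 + 2pb, so pb = 142.5.
Sellers receive ps = 142.5 + 33 = 175.5; q' = 546 − 2·142.5 = 261.
Government outlay = subsidy × quantity = 33 × 261 = 8613.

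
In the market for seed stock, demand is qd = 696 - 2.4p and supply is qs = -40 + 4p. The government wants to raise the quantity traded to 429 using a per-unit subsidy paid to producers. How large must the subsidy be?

Required subsidy s = 6 per unit

At q = 429, invert demand for the buyer price: pb = (696 − 429)/2.4 = 111.25; invert supply for the seller price: ps = (429 − (-40))/4 = 117.25.
The subsidy must fill the gap: s = ps − pb = 117.25 − 111.25 = 6.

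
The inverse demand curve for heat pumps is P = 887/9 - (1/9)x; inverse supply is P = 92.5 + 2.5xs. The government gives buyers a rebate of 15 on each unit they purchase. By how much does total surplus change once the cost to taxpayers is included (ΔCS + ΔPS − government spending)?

Net change in total surplus = -2025/47

Pre-subsidy: 887/9 - (1/9)x = 92.5 + 2.5x gives x* = 109/47 and P* = 4620/47.
With the rebate, buyers effectively pay Pb = Ps − 15, where Ps is the price sellers receive.
On the curves, Pb = 887/9 - (1/9)x and Ps = 92.5 + 2.5x; the wedge Ps − Pb = 15 gives 92.5 + 2.5x − (887/9 - (1/9)x) = 15, so x' = 379/47.
Then Pb = 887/9 − (1/9)·(379/47) = 4590/47 and Ps = 92.5 + 2.5·(379/47) = 5295/47.
ΔCS = ½(109/47 + 379/47)(4620/47 − 4590/47) = 7320/2209; ΔPS = ½(109/47 + 379/47)(5295/47 − 4620/47) = 164700/2209.
Government spending = 15 × 379/47 = 5685/47.
Net change = 7320/2209 + 164700/2209 − 5685/47 = -2025/47. The loss equals the DWL triangle ½·15·270/47.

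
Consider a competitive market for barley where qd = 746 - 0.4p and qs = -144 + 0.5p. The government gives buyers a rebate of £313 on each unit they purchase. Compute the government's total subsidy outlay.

Government cost = £131460

Pre-subsidy: 746 - 0.4p = -144 + 0.5p gives p* = 8900/9, q* = 3154/9.
With the rebate, buyers effectively pay pb = ps − 313, where ps is the price sellers receive.
Demand in terms of ps becomes qd = 746 − 0.4(ps − 313) = 871.2 - 0.4ps. Setting this equal to supply: 871.2 - 0.4ps = -144 + 0.5ps, so ps = 1128.
Buyers pay pb = 1128 − 313 = 815; q' = -144 + 0.5·1128 = 420.
Government outlay = subsidy × quantity = 313 × 420 = 131460.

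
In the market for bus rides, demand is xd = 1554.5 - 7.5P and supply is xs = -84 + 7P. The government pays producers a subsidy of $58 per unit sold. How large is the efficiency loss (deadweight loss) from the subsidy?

Deadweight loss = $6090

Pre-subsidy: 1554.5 - 7.5P = -84 + 7P gives P* = 113, x* = 707.
With the subsidy, sellers receive Ps = Pb + 58 for each unit, where Pb is the price buyers pay.
Supply in terms of Pb becomes xs = -84 + 7(Pb + 58) = 322 + 7Pb. Setting this equal to demand: 1554.5 - 7.5Pb = 322 + 7Pb, so Pb = 85.
Sellers receive Ps = 85 + 58 = 143; x' = 1554.5 − 7.5·85 = 917.
The subsidy expands output by 917 − 707 = 210 past the efficient level; on those units the gap between marginal cost and willingness to pay runs from 0 up to 58.
DWL = ½ × 58 × 210 = 6090.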